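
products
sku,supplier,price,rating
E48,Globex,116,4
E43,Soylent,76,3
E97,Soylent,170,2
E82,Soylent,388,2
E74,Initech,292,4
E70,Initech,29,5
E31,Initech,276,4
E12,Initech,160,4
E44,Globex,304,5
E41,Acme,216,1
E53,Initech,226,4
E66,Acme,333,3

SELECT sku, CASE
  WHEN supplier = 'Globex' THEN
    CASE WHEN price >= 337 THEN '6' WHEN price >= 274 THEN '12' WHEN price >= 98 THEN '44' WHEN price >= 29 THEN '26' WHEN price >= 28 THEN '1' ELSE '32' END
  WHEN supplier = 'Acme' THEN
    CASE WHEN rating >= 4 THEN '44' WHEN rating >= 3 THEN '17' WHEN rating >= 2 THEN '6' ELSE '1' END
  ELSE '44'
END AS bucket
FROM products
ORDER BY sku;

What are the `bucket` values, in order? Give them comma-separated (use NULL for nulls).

sku=E12: supplier='Initech' → outer ELSE → 44
sku=E31: supplier='Initech' → outer ELSE → 44
sku=E41: supplier='Acme' → inner[ELSE] → 1
sku=E43: supplier='Soylent' → outer ELSE → 44
sku=E44: supplier='Globex' → inner[price >= 274] → 12
sku=E48: supplier='Globex' → inner[price >= 98] → 44
sku=E53: supplier='Initech' → outer ELSE → 44
sku=E66: supplier='Acme' → inner[rating >= 3] → 17
sku=E70: supplier='Initech' → outer ELSE → 44
sku=E74: supplier='Initech' → outer ELSE → 44
sku=E82: supplier='Soylent' → outer ELSE → 44
sku=E97: supplier='Soylent' → outer ELSE → 44

44, 44, 1, 44, 12, 44, 44, 17, 44, 44, 44, 44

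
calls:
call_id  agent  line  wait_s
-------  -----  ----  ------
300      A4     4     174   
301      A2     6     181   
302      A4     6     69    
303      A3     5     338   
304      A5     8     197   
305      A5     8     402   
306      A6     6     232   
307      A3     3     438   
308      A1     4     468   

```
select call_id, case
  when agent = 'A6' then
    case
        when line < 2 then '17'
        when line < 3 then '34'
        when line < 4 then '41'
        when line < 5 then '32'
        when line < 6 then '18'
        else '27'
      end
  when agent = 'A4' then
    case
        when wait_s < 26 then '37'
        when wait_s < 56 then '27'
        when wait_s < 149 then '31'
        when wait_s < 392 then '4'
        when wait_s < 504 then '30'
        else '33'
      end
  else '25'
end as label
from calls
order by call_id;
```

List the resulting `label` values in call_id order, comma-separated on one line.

4, 25, 31, 25, 25, 25, 27, 25, 25

call_id=300: agent='A4' → inner[wait_s < 392] → 4
call_id=301: agent='A2' → outer ELSE → 25
call_id=302: agent='A4' → inner[wait_s < 149] → 31
call_id=303: agent='A3' → outer ELSE → 25
call_id=304: agent='A5' → outer ELSE → 25
call_id=305: agent='A5' → outer ELSE → 25
call_id=306: agent='A6' → inner[ELSE] → 27
call_id=307: agent='A3' → outer ELSE → 25
call_id=308: agent='A1' → outer ELSE → 25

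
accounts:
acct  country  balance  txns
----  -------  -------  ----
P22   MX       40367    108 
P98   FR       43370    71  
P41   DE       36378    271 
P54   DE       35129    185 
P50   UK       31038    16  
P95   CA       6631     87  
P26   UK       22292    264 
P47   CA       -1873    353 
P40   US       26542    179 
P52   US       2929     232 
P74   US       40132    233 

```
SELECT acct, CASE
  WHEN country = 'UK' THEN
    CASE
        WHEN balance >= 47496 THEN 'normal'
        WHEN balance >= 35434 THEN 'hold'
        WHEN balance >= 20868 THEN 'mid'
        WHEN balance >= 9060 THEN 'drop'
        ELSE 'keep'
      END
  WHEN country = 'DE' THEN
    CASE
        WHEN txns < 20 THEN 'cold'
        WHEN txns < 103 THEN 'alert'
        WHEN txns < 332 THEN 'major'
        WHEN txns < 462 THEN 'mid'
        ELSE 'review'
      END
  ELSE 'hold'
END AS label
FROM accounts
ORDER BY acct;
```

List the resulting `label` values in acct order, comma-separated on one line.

acct=P22: country='MX' → outer ELSE → hold
acct=P26: country='UK' → inner[balance >= 20868] → mid
acct=P40: country='US' → outer ELSE → hold
acct=P41: country='DE' → inner[txns < 332] → major
acct=P47: country='CA' → outer ELSE → hold
acct=P50: country='UK' → inner[balance >= 20868] → mid
acct=P52: country='US' → outer ELSE → hold
acct=P54: country='DE' → inner[txns < 332] → major
acct=P74: country='US' → outer ELSE → hold
acct=P95: country='CA' → outer ELSE → hold
acct=P98: country='FR' → outer ELSE → hold

hold, mid, hold, major, hold, mid, hold, major, hold, hold, hold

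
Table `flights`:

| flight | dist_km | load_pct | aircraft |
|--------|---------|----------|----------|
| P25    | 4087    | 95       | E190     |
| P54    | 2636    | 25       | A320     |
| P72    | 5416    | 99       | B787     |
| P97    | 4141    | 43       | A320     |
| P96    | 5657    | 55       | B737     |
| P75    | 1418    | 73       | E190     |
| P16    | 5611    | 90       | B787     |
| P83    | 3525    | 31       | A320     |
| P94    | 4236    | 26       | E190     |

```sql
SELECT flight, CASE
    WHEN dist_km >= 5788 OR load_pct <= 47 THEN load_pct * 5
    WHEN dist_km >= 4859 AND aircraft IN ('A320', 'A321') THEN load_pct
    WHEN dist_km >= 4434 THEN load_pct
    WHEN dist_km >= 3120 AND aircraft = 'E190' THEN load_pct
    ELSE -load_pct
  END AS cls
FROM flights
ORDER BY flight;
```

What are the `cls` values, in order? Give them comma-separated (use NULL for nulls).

flight=P16: dist_km >= 4434 → 90
flight=P25: dist_km >= 3120 AND aircraft = 'E190' → 95
flight=P54: dist_km >= 5788 OR load_pct <= 47 → 125
flight=P72: dist_km >= 4434 → 99
flight=P75: ELSE → -73
flight=P83: dist_km >= 5788 OR load_pct <= 47 → 155
flight=P94: dist_km >= 5788 OR load_pct <= 47 → 130
flight=P96: dist_km >= 4434 → 55
flight=P97: dist_km >= 5788 OR load_pct <= 47 → 215

90, 95, 125, 99, -73, 155, 130, 55, 215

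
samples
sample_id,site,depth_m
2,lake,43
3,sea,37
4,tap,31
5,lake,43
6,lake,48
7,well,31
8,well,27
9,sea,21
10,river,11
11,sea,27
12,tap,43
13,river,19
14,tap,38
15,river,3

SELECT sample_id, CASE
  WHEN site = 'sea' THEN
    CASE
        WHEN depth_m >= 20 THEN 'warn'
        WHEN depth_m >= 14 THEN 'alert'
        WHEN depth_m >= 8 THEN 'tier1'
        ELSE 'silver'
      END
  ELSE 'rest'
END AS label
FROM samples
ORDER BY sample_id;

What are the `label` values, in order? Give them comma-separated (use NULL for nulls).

sample_id=2: site='lake' → outer ELSE → rest
sample_id=3: site='sea' → inner[depth_m >= 20] → warn
sample_id=4: site='tap' → outer ELSE → rest
sample_id=5: site='lake' → outer ELSE → rest
sample_id=6: site='lake' → outer ELSE → rest
sample_id=7: site='well' → outer ELSE → rest
sample_id=8: site='well' → outer ELSE → rest
sample_id=9: site='sea' → inner[depth_m >= 20] → warn
sample_id=10: site='river' → outer ELSE → rest
sample_id=11: site='sea' → inner[depth_m >= 20] → warn
sample_id=12: site='tap' → outer ELSE → rest
sample_id=13: site='river' → outer ELSE → rest
sample_id=14: site='tap' → outer ELSE → rest
sample_id=15: site='river' → outer ELSE → rest

rest, warn, rest, rest, rest, rest, rest, warn, rest, warn, rest, rest, rest, rest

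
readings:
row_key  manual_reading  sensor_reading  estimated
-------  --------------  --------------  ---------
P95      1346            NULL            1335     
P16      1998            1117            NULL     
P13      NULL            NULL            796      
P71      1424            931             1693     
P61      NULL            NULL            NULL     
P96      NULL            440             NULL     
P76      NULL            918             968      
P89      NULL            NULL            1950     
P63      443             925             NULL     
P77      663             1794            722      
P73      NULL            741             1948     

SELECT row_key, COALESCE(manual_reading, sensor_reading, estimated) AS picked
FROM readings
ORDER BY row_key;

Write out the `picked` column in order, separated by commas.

row_key=P13: manual_reading=NULL, sensor_reading=NULL, estimated=796 → 796
row_key=P16: manual_reading=1998 → 1998
row_key=P61: manual_reading=NULL, sensor_reading=NULL, estimated=NULL (all NULL) → NULL
row_key=P63: manual_reading=443 → 443
row_key=P71: manual_reading=1424 → 1424
row_key=P73: manual_reading=NULL, sensor_reading=741 → 741
row_key=P76: manual_reading=NULL, sensor_reading=918 → 918
row_key=P77: manual_reading=663 → 663
row_key=P89: manual_reading=NULL, sensor_reading=NULL, estimated=1950 → 1950
row_key=P95: manual_reading=1346 → 1346
row_key=P96: manual_reading=NULL, sensor_reading=440 → 440

796, 1998, NULL, 443, 1424, 741, 918, 663, 1950, 1346, 440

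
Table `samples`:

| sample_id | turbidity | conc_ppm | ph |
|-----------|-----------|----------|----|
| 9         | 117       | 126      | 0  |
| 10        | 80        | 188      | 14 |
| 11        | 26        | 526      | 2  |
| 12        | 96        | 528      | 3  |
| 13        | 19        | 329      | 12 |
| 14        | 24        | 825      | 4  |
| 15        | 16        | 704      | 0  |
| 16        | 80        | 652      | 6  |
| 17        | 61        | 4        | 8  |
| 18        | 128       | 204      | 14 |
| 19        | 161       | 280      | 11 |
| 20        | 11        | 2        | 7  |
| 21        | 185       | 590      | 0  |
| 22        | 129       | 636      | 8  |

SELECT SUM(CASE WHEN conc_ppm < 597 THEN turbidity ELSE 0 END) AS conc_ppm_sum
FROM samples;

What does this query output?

884

sample_id=9: ✓ → 117
sample_id=10: ✓ → 80
sample_id=11: ✓ → 26
sample_id=12: ✓ → 96
sample_id=13: ✓ → 19
sample_id=14: ✗
sample_id=15: ✗
sample_id=16: ✗
sample_id=17: ✓ → 61
sample_id=18: ✓ → 128
sample_id=19: ✓ → 161
sample_id=20: ✓ → 11
sample_id=21: ✓ → 185
sample_id=22: ✗
conc_ppm_sum = 117 + 80 + 26 + 96 + 19 + 61 + 128 + 161 + 11 + 185 = 884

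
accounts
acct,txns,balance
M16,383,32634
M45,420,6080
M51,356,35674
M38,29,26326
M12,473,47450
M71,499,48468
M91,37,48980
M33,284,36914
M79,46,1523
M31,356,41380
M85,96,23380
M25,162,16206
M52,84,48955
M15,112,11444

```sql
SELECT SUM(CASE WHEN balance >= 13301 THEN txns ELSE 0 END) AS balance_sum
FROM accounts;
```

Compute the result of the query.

2759

acct=M16: ✓ → 383
acct=M45: ✗
acct=M51: ✓ → 356
acct=M38: ✓ → 29
acct=M12: ✓ → 473
acct=M71: ✓ → 499
acct=M91: ✓ → 37
acct=M33: ✓ → 284
acct=M79: ✗
acct=M31: ✓ → 356
acct=M85: ✓ → 96
acct=M25: ✓ → 162
acct=M52: ✓ → 84
acct=M15: ✗
balance_sum = 383 + 356 + 29 + 473 + 499 + 37 + 284 + 356 + 96 + 162 + 84 = 2759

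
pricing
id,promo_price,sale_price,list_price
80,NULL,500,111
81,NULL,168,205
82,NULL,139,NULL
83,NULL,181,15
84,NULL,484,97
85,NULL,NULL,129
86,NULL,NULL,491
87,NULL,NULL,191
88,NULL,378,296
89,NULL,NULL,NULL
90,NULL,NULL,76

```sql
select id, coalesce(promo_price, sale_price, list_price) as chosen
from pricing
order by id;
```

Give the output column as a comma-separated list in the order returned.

500, 168, 139, 181, 484, 129, 491, 191, 378, NULL, 76

id=80: promo_price=NULL, sale_price=500 → 500
id=81: promo_price=NULL, sale_price=168 → 168
id=82: promo_price=NULL, sale_price=139 → 139
id=83: promo_price=NULL, sale_price=181 → 181
id=84: promo_price=NULL, sale_price=484 → 484
id=85: promo_price=NULL, sale_price=NULL, list_price=129 → 129
id=86: promo_price=NULL, sale_price=NULL, list_price=491 → 491
id=87: promo_price=NULL, sale_price=NULL, list_price=191 → 191
id=88: promo_price=NULL, sale_price=378 → 378
id=89: promo_price=NULL, sale_price=NULL, list_price=NULL (all NULL) → NULL
id=90: promo_price=NULL, sale_price=NULL, list_price=76 → 76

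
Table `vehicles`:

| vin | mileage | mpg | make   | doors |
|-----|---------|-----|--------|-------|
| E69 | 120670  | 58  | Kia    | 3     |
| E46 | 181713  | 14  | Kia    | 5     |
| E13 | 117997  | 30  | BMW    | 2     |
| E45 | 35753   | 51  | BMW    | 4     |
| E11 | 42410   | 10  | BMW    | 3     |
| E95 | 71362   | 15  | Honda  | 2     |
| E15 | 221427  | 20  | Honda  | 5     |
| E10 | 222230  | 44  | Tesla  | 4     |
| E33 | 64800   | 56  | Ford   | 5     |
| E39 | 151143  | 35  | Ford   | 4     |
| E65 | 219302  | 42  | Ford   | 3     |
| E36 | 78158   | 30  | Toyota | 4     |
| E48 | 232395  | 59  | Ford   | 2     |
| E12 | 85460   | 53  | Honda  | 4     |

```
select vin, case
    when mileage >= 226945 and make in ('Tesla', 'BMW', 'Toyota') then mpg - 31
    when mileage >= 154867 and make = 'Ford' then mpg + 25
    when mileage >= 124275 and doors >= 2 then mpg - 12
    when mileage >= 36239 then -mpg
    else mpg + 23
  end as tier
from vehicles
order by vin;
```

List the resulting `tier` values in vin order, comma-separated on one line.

vin=E10: mileage >= 124275 and doors >= 2 → 32
vin=E11: mileage >= 36239 → -10
vin=E12: mileage >= 36239 → -53
vin=E13: mileage >= 36239 → -30
vin=E15: mileage >= 124275 and doors >= 2 → 8
vin=E33: mileage >= 36239 → -56
vin=E36: mileage >= 36239 → -30
vin=E39: mileage >= 124275 and doors >= 2 → 23
vin=E45: ELSE → 74
vin=E46: mileage >= 124275 and doors >= 2 → 2
vin=E48: mileage >= 154867 and make = 'Ford' → 84
vin=E65: mileage >= 154867 and make = 'Ford' → 67
vin=E69: mileage >= 36239 → -58
vin=E95: mileage >= 36239 → -15

32, -10, -53, -30, 8, -56, -30, 23, 74, 2, 84, 67, -58, -15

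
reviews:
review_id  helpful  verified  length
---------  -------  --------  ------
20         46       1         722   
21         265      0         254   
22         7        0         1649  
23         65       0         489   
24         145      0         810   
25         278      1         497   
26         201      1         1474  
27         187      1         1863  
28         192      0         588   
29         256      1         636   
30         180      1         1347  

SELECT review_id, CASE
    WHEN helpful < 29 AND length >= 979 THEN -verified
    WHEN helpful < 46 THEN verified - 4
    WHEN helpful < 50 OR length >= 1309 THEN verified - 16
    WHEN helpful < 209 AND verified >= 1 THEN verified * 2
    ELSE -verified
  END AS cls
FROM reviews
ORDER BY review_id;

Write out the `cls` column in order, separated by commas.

review_id=20: helpful < 50 OR length >= 1309 → -15
review_id=21: ELSE → 0
review_id=22: helpful < 29 AND length >= 979 → 0
review_id=23: ELSE → 0
review_id=24: ELSE → 0
review_id=25: ELSE → -1
review_id=26: helpful < 50 OR length >= 1309 → -15
review_id=27: helpful < 50 OR length >= 1309 → -15
review_id=28: ELSE → 0
review_id=29: ELSE → -1
review_id=30: helpful < 50 OR length >= 1309 → -15

-15, 0, 0, 0, 0, -1, -15, -15, 0, -1, -15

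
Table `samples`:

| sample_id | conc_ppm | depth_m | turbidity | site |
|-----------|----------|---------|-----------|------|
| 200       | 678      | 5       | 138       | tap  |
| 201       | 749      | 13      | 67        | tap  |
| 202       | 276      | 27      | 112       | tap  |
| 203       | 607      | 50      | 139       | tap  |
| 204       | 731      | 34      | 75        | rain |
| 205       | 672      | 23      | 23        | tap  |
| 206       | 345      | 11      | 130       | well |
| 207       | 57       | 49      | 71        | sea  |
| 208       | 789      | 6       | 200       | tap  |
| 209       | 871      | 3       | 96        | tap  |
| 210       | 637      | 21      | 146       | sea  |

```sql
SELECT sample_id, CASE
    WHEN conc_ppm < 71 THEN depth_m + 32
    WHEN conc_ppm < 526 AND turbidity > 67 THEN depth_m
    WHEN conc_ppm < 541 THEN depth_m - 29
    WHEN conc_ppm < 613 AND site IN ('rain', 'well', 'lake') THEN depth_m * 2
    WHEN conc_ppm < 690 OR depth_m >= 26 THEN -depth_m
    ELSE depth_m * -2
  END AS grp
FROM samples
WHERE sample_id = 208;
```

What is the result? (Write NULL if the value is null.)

sample_id = 208: conc_ppm=789, depth_m=6, turbidity=200, site=tap.
conc_ppm < 71 → false
conc_ppm < 526 AND turbidity > 67 → false
conc_ppm < 541 → false
conc_ppm < 613 AND site IN ('rain', 'well', 'lake') → false
conc_ppm < 690 OR depth_m >= 26 → false
No prior WHEN matched → ELSE → -12

-12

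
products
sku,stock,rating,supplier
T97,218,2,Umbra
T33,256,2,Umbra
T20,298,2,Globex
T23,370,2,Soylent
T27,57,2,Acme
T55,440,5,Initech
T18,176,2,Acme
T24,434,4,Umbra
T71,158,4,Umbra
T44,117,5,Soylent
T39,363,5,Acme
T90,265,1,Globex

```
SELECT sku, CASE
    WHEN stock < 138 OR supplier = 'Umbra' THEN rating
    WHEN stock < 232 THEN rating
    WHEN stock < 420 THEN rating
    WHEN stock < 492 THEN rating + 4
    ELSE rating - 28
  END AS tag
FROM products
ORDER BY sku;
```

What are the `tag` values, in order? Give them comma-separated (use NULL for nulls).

2, 2, 2, 4, 2, 2, 5, 5, 9, 4, 1, 2

sku=T18: stock < 232 → 2
sku=T20: stock < 420 → 2
sku=T23: stock < 420 → 2
sku=T24: stock < 138 OR supplier = 'Umbra' → 4
sku=T27: stock < 138 OR supplier = 'Umbra' → 2
sku=T33: stock < 138 OR supplier = 'Umbra' → 2
sku=T39: stock < 420 → 5
sku=T44: stock < 138 OR supplier = 'Umbra' → 5
sku=T55: stock < 492 → 9
sku=T71: stock < 138 OR supplier = 'Umbra' → 4
sku=T90: stock < 420 → 1
sku=T97: stock < 138 OR supplier = 'Umbra' → 2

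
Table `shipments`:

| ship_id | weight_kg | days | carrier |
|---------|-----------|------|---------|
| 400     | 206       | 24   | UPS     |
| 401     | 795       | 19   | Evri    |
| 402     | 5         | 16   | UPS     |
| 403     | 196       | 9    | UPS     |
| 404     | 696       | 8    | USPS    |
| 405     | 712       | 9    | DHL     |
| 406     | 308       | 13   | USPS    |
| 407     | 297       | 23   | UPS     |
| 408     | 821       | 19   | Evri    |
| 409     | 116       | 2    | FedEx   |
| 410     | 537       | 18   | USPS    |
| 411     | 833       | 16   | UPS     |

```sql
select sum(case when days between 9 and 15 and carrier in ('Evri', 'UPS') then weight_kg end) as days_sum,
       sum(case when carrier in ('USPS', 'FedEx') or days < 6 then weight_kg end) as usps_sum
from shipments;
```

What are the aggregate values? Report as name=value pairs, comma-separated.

days_sum=196, usps_sum=1657

[days_sum: days between 9 and 15 and carrier in ('Evri', 'UPS')]
ship_id=400: ✗
ship_id=401: ✗
ship_id=402: ✗
ship_id=403: ✓ → 196
ship_id=404: ✗
ship_id=405: ✗
ship_id=406: ✗
ship_id=407: ✗
ship_id=408: ✗
ship_id=409: ✗
ship_id=410: ✗
ship_id=411: ✗
days_sum = 196
—
[usps_sum: carrier in ('USPS', 'FedEx') or days < 6]
ship_id=400: ✗
ship_id=401: ✗
ship_id=402: ✗
ship_id=403: ✗
ship_id=404: ✓ → 696
ship_id=405: ✗
ship_id=406: ✓ → 308
ship_id=407: ✗
ship_id=408: ✗
ship_id=409: ✓ → 116
ship_id=410: ✓ → 537
ship_id=411: ✗
usps_sum = 696 + 308 + 116 + 537 = 1657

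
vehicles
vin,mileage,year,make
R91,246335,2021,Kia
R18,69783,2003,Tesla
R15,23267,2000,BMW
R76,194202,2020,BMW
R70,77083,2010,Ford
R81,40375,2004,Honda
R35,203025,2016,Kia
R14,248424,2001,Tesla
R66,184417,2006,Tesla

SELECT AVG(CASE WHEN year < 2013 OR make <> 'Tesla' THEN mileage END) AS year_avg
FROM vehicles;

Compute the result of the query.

142990.1111111111

vin=R91: ✓ → 246335
vin=R18: ✓ → 69783
vin=R15: ✓ → 23267
vin=R76: ✓ → 194202
vin=R70: ✓ → 77083
vin=R81: ✓ → 40375
vin=R35: ✓ → 203025
vin=R14: ✓ → 248424
vin=R66: ✓ → 184417
year_avg = (246335 + 69783 + 23267 + 194202 + 77083 + 40375 + 203025 + 248424 + 184417) / 9 = 142990.1111111111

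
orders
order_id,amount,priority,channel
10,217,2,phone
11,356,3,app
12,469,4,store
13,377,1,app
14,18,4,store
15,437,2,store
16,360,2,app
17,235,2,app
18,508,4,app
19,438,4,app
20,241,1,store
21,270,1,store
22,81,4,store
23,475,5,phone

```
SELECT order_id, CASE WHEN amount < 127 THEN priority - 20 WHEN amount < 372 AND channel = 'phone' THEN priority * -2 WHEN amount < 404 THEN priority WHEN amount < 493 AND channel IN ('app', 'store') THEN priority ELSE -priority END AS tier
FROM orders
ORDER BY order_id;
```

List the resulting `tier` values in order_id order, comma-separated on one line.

order_id=10: amount < 372 AND channel = 'phone' → -4
order_id=11: amount < 404 → 3
order_id=12: amount < 493 AND channel IN ('app', 'store') → 4
order_id=13: amount < 404 → 1
order_id=14: amount < 127 → -16
order_id=15: amount < 493 AND channel IN ('app', 'store') → 2
order_id=16: amount < 404 → 2
order_id=17: amount < 404 → 2
order_id=18: ELSE → -4
order_id=19: amount < 493 AND channel IN ('app', 'store') → 4
order_id=20: amount < 404 → 1
order_id=21: amount < 404 → 1
order_id=22: amount < 127 → -16
order_id=23: ELSE → -5

-4, 3, 4, 1, -16, 2, 2, 2, -4, 4, 1, 1, -16, -5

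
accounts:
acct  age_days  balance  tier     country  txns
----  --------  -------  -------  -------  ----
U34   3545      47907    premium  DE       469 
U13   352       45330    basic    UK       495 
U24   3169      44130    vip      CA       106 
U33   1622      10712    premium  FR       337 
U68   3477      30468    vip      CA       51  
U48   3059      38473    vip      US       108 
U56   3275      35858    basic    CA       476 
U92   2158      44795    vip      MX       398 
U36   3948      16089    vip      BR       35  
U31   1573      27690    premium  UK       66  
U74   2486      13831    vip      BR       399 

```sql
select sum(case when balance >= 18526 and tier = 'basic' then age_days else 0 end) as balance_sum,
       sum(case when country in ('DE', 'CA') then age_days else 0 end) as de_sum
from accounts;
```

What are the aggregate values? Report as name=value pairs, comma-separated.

[balance_sum: balance >= 18526 and tier = 'basic']
acct=U34: ✗
acct=U13: ✓ → 352
acct=U24: ✗
acct=U33: ✗
acct=U68: ✗
acct=U48: ✗
acct=U56: ✓ → 3275
acct=U92: ✗
acct=U36: ✗
acct=U31: ✗
acct=U74: ✗
balance_sum = 352 + 3275 = 3627
—
[de_sum: country in ('DE', 'CA')]
acct=U34: ✓ → 3545
acct=U13: ✗
acct=U24: ✓ → 3169
acct=U33: ✗
acct=U68: ✓ → 3477
acct=U48: ✗
acct=U56: ✓ → 3275
acct=U92: ✗
acct=U36: ✗
acct=U31: ✗
acct=U74: ✗
de_sum = 3545 + 3169 + 3477 + 3275 = 13466

balance_sum=3627, de_sum=13466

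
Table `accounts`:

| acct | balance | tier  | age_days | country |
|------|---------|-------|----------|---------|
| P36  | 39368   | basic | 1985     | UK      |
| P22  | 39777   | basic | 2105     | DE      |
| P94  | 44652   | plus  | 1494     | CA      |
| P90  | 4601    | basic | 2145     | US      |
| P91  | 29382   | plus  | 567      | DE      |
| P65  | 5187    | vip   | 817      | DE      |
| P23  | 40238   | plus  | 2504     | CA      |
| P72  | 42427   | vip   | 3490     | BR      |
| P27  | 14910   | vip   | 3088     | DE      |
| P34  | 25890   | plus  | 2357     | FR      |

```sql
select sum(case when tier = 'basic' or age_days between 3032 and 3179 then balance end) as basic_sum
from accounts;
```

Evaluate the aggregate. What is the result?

98656

acct=P36: ✓ → 39368
acct=P22: ✓ → 39777
acct=P94: ✗
acct=P90: ✓ → 4601
acct=P91: ✗
acct=P65: ✗
acct=P23: ✗
acct=P72: ✗
acct=P27: ✓ → 14910
acct=P34: ✗
basic_sum = 39368 + 39777 + 4601 + 14910 = 98656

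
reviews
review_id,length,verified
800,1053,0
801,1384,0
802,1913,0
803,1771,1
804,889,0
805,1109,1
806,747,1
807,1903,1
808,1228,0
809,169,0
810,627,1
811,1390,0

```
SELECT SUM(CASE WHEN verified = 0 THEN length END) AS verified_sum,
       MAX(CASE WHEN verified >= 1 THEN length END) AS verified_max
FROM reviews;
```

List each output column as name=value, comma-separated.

verified_sum=8026, verified_max=1903

[verified_sum: verified = 0]
review_id=800: ✓ → 1053
review_id=801: ✓ → 1384
review_id=802: ✓ → 1913
review_id=803: ✗
review_id=804: ✓ → 889
review_id=805: ✗
review_id=806: ✗
review_id=807: ✗
review_id=808: ✓ → 1228
review_id=809: ✓ → 169
review_id=810: ✗
review_id=811: ✓ → 1390
verified_sum = 1053 + 1384 + 1913 + 889 + 1228 + 169 + 1390 = 8026
—
[verified_max: verified >= 1]
review_id=800: ✗
review_id=801: ✗
review_id=802: ✗
review_id=803: ✓ → 1771
review_id=804: ✗
review_id=805: ✓ → 1109
review_id=806: ✓ → 747
review_id=807: ✓ → 1903
review_id=808: ✗
review_id=809: ✗
review_id=810: ✓ → 627
review_id=811: ✗
verified_max = MAX(1771, 1109, 747, 1903, 627) = 1903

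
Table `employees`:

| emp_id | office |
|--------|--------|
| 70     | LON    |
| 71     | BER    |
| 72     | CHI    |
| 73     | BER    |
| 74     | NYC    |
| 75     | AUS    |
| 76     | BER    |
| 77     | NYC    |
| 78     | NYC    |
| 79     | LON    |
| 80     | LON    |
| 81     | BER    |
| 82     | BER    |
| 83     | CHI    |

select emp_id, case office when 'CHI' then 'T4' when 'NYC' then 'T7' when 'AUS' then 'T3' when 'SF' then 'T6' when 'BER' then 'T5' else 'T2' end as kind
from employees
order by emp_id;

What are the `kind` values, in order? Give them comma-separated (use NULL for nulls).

emp_id=70: ELSE → T2
emp_id=71: office='BER' → T5
emp_id=72: office='CHI' → T4
emp_id=73: office='BER' → T5
emp_id=74: office='NYC' → T7
emp_id=75: office='AUS' → T3
emp_id=76: office='BER' → T5
emp_id=77: office='NYC' → T7
emp_id=78: office='NYC' → T7
emp_id=79: ELSE → T2
emp_id=80: ELSE → T2
emp_id=81: office='BER' → T5
emp_id=82: office='BER' → T5
emp_id=83: office='CHI' → T4

T2, T5, T4, T5, T7, T3, T5, T7, T7, T2, T2, T5, T5, T4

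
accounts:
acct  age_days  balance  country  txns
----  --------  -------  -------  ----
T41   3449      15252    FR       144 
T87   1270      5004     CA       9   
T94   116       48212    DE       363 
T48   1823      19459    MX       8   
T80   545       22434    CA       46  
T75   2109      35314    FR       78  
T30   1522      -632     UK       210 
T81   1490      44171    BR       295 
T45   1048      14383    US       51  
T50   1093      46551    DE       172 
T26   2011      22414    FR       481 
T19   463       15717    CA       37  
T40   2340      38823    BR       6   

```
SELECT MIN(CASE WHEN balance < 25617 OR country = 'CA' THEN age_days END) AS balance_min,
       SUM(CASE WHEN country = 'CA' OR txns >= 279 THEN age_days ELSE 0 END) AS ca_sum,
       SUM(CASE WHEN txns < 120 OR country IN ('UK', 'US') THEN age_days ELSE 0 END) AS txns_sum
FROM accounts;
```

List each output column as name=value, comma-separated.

[balance_min: balance < 25617 OR country = 'CA']
acct=T41: ✓ → 3449
acct=T87: ✓ → 1270
acct=T94: ✗
acct=T48: ✓ → 1823
acct=T80: ✓ → 545
acct=T75: ✗
acct=T30: ✓ → 1522
acct=T81: ✗
acct=T45: ✓ → 1048
acct=T50: ✗
acct=T26: ✓ → 2011
acct=T19: ✓ → 463
acct=T40: ✗
balance_min = MIN(3449, 1270, 1823, 545, 1522, 1048, 2011, 463) = 463
—
[ca_sum: country = 'CA' OR txns >= 279]
acct=T41: ✗
acct=T87: ✓ → 1270
acct=T94: ✓ → 116
acct=T48: ✗
acct=T80: ✓ → 545
acct=T75: ✗
acct=T30: ✗
acct=T81: ✓ → 1490
acct=T45: ✗
acct=T50: ✗
acct=T26: ✓ → 2011
acct=T19: ✓ → 463
acct=T40: ✗
ca_sum = 1270 + 116 + 545 + 1490 + 2011 + 463 = 5895
—
[txns_sum: txns < 120 OR country IN ('UK', 'US')]
acct=T41: ✗
acct=T87: ✓ → 1270
acct=T94: ✗
acct=T48: ✓ → 1823
acct=T80: ✓ → 545
acct=T75: ✓ → 2109
acct=T30: ✓ → 1522
acct=T81: ✗
acct=T45: ✓ → 1048
acct=T50: ✗
acct=T26: ✗
acct=T19: ✓ → 463
acct=T40: ✓ → 2340
txns_sum = 1270 + 1823 + 545 + 2109 + 1522 + 1048 + 463 + 2340 = 11120

balance_min=463, ca_sum=5895, txns_sum=11120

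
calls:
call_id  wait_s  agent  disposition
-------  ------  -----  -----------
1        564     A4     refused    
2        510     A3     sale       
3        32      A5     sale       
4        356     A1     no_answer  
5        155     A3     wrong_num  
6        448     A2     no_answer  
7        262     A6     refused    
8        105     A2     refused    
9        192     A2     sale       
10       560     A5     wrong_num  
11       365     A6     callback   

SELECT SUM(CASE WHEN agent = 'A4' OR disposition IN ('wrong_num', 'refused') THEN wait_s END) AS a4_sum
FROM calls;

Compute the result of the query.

1646

call_id=1: ✓ → 564
call_id=2: ✗
call_id=3: ✗
call_id=4: ✗
call_id=5: ✓ → 155
call_id=6: ✗
call_id=7: ✓ → 262
call_id=8: ✓ → 105
call_id=9: ✗
call_id=10: ✓ → 560
call_id=11: ✗
a4_sum = 564 + 155 + 262 + 105 + 560 = 1646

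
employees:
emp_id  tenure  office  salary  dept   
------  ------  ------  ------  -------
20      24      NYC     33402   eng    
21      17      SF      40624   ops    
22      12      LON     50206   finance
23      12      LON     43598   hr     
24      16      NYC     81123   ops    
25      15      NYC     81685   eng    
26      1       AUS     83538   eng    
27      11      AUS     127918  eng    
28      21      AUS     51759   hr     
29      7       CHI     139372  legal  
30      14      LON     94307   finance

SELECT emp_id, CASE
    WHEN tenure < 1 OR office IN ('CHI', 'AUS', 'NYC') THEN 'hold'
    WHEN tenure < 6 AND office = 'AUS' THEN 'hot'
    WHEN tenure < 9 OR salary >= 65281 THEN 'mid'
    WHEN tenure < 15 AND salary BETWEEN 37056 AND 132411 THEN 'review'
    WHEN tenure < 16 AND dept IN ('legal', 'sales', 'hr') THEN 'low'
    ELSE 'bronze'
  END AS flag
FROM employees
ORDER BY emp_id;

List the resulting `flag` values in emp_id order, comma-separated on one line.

emp_id=20: tenure < 1 OR office IN ('CHI', 'AUS', 'NYC') → hold
emp_id=21: ELSE → bronze
emp_id=22: tenure < 15 AND salary BETWEEN 37056 AND 132411 → review
emp_id=23: tenure < 15 AND salary BETWEEN 37056 AND 132411 → review
emp_id=24: tenure < 1 OR office IN ('CHI', 'AUS', 'NYC') → hold
emp_id=25: tenure < 1 OR office IN ('CHI', 'AUS', 'NYC') → hold
emp_id=26: tenure < 1 OR office IN ('CHI', 'AUS', 'NYC') → hold
emp_id=27: tenure < 1 OR office IN ('CHI', 'AUS', 'NYC') → hold
emp_id=28: tenure < 1 OR office IN ('CHI', 'AUS', 'NYC') → hold
emp_id=29: tenure < 1 OR office IN ('CHI', 'AUS', 'NYC') → hold
emp_id=30: tenure < 9 OR salary >= 65281 → mid

hold, bronze, review, review, hold, hold, hold, hold, hold, hold, mid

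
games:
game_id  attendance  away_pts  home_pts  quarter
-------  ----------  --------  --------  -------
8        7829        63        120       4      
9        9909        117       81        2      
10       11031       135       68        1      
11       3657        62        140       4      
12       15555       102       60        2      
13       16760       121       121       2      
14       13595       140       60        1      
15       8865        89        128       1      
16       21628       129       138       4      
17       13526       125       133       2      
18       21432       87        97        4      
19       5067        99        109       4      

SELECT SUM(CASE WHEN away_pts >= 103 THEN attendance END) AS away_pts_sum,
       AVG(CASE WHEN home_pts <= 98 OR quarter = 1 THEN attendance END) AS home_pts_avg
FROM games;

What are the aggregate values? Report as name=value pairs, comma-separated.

[away_pts_sum: away_pts >= 103]
game_id=8: ✗
game_id=9: ✓ → 9909
game_id=10: ✓ → 11031
game_id=11: ✗
game_id=12: ✗
game_id=13: ✓ → 16760
game_id=14: ✓ → 13595
game_id=15: ✗
game_id=16: ✓ → 21628
game_id=17: ✓ → 13526
game_id=18: ✗
game_id=19: ✗
away_pts_sum = 9909 + 11031 + 16760 + 13595 + 21628 + 13526 = 86449
—
[home_pts_avg: home_pts <= 98 OR quarter = 1]
game_id=8: ✗
game_id=9: ✓ → 9909
game_id=10: ✓ → 11031
game_id=11: ✗
game_id=12: ✓ → 15555
game_id=13: ✗
game_id=14: ✓ → 13595
game_id=15: ✓ → 8865
game_id=16: ✗
game_id=17: ✗
game_id=18: ✓ → 21432
game_id=19: ✗
home_pts_avg = (9909 + 11031 + 15555 + 13595 + 8865 + 21432) / 6 = 13397.8333333333

away_pts_sum=86449, home_pts_avg=13397.8333333333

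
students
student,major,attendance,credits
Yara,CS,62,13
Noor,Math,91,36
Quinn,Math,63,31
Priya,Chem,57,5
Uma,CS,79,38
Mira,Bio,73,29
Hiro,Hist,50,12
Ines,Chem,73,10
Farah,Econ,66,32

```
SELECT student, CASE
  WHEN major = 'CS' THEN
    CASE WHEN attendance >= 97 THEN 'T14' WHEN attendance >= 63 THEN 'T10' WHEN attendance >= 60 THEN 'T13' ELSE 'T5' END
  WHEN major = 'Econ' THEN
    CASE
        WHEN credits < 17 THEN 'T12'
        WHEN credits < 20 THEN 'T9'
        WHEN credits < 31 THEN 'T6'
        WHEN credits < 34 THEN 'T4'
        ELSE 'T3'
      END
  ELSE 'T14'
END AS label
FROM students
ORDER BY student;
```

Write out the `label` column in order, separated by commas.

T4, T14, T14, T14, T14, T14, T14, T10, T13

student=Farah: major='Econ' → inner[credits < 34] → T4
student=Hiro: major='Hist' → outer ELSE → T14
student=Ines: major='Chem' → outer ELSE → T14
student=Mira: major='Bio' → outer ELSE → T14
student=Noor: major='Math' → outer ELSE → T14
student=Priya: major='Chem' → outer ELSE → T14
student=Quinn: major='Math' → outer ELSE → T14
student=Uma: major='CS' → inner[attendance >= 63] → T10
student=Yara: major='CS' → inner[attendance >= 60] → T13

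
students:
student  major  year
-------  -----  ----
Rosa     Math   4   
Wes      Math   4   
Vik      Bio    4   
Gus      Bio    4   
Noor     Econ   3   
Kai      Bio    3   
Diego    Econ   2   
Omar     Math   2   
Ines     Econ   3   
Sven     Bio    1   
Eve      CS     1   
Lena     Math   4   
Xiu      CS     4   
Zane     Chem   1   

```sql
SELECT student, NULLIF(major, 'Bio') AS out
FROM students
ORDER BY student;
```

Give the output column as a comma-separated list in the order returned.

Econ, CS, NULL, Econ, NULL, Math, Econ, Math, Math, NULL, NULL, Math, CS, Chem

student=Diego: major=Econ vs Bio: differ → Econ
student=Eve: major=CS vs Bio: differ → CS
student=Gus: major=Bio vs Bio: equal → NULL
student=Ines: major=Econ vs Bio: differ → Econ
student=Kai: major=Bio vs Bio: equal → NULL
student=Lena: major=Math vs Bio: differ → Math
student=Noor: major=Econ vs Bio: differ → Econ
student=Omar: major=Math vs Bio: differ → Math
student=Rosa: major=Math vs Bio: differ → Math
student=Sven: major=Bio vs Bio: equal → NULL
student=Vik: major=Bio vs Bio: equal → NULL
student=Wes: major=Math vs Bio: differ → Math
student=Xiu: major=CS vs Bio: differ → CS
student=Zane: major=Chem vs Bio: differ → Chem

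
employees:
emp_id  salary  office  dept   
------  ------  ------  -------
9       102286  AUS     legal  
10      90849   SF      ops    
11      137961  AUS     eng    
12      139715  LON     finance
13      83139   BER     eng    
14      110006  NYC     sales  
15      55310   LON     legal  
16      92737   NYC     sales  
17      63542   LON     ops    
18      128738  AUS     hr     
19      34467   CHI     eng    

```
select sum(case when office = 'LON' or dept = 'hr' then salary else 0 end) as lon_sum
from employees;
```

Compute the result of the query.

387305

emp_id=9: ✗
emp_id=10: ✗
emp_id=11: ✗
emp_id=12: ✓ → 139715
emp_id=13: ✗
emp_id=14: ✗
emp_id=15: ✓ → 55310
emp_id=16: ✗
emp_id=17: ✓ → 63542
emp_id=18: ✓ → 128738
emp_id=19: ✗
lon_sum = 139715 + 55310 + 63542 + 128738 = 387305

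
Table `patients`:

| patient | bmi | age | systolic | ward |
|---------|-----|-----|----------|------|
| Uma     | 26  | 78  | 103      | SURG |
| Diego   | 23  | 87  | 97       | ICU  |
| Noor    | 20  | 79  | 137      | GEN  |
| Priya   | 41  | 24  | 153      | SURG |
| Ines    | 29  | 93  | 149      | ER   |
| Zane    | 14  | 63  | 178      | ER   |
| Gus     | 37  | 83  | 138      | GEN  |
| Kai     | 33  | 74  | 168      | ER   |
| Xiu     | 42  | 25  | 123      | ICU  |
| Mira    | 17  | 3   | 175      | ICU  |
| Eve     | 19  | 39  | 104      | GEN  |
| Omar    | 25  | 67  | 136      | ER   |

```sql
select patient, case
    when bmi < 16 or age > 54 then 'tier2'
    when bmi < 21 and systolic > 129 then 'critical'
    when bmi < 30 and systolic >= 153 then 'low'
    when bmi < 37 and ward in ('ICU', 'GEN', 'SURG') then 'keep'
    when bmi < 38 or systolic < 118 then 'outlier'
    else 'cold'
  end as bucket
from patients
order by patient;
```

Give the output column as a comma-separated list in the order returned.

tier2, keep, tier2, tier2, tier2, critical, tier2, tier2, cold, tier2, cold, tier2

patient=Diego: bmi < 16 or age > 54 → tier2
patient=Eve: bmi < 37 and ward in ('ICU', 'GEN', 'SURG') → keep
patient=Gus: bmi < 16 or age > 54 → tier2
patient=Ines: bmi < 16 or age > 54 → tier2
patient=Kai: bmi < 16 or age > 54 → tier2
patient=Mira: bmi < 21 and systolic > 129 → critical
patient=Noor: bmi < 16 or age > 54 → tier2
patient=Omar: bmi < 16 or age > 54 → tier2
patient=Priya: ELSE → cold
patient=Uma: bmi < 16 or age > 54 → tier2
patient=Xiu: ELSE → cold
patient=Zane: bmi < 16 or age > 54 → tier2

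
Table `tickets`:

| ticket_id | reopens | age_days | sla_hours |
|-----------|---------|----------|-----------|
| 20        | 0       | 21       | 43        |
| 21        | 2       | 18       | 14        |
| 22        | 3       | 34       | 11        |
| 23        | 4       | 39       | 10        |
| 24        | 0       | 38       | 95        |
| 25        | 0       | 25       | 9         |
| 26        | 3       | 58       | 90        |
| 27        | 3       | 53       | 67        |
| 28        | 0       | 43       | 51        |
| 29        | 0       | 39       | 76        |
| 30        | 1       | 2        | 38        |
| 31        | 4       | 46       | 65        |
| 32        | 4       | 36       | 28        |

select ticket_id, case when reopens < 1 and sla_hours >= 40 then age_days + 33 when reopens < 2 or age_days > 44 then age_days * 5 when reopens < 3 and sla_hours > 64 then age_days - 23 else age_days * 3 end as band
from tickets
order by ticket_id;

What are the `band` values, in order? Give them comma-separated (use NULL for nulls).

54, 54, 102, 117, 71, 125, 290, 265, 76, 72, 10, 230, 108

ticket_id=20: reopens < 1 and sla_hours >= 40 → 54
ticket_id=21: ELSE → 54
ticket_id=22: ELSE → 102
ticket_id=23: ELSE → 117
ticket_id=24: reopens < 1 and sla_hours >= 40 → 71
ticket_id=25: reopens < 2 or age_days > 44 → 125
ticket_id=26: reopens < 2 or age_days > 44 → 290
ticket_id=27: reopens < 2 or age_days > 44 → 265
ticket_id=28: reopens < 1 and sla_hours >= 40 → 76
ticket_id=29: reopens < 1 and sla_hours >= 40 → 72
ticket_id=30: reopens < 2 or age_days > 44 → 10
ticket_id=31: reopens < 2 or age_days > 44 → 230
ticket_id=32: ELSE → 108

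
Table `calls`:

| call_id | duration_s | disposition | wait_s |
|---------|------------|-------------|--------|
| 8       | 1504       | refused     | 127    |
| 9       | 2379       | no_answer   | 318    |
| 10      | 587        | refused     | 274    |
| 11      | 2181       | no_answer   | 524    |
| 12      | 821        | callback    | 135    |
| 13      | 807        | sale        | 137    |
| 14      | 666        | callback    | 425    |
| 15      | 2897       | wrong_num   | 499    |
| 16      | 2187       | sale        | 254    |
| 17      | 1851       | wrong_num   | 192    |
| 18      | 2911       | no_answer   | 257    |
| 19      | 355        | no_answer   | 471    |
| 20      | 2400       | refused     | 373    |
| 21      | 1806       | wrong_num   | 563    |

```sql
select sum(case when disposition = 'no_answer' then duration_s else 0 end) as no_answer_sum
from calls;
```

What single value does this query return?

7826

call_id=8: ✗
call_id=9: ✓ → 2379
call_id=10: ✗
call_id=11: ✓ → 2181
call_id=12: ✗
call_id=13: ✗
call_id=14: ✗
call_id=15: ✗
call_id=16: ✗
call_id=17: ✗
call_id=18: ✓ → 2911
call_id=19: ✓ → 355
call_id=20: ✗
call_id=21: ✗
no_answer_sum = 2379 + 2181 + 2911 + 355 = 7826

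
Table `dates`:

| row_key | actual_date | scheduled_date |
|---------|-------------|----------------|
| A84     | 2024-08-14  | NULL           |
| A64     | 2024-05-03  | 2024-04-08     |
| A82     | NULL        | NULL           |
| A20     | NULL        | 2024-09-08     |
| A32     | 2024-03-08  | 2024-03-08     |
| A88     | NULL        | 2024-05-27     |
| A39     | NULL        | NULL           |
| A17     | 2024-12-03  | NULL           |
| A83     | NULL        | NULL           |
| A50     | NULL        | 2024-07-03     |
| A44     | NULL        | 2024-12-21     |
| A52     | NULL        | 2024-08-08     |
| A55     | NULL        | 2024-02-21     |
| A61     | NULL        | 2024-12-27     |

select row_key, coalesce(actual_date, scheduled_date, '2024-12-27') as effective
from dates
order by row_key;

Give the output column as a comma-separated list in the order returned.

row_key=A17: actual_date=2024-12-03 → 2024-12-03
row_key=A20: actual_date=NULL, scheduled_date=2024-09-08 → 2024-09-08
row_key=A32: actual_date=2024-03-08 → 2024-03-08
row_key=A39: actual_date=NULL, scheduled_date=NULL, → literal 2024-12-27 → 2024-12-27
row_key=A44: actual_date=NULL, scheduled_date=2024-12-21 → 2024-12-21
row_key=A50: actual_date=NULL, scheduled_date=2024-07-03 → 2024-07-03
row_key=A52: actual_date=NULL, scheduled_date=2024-08-08 → 2024-08-08
row_key=A55: actual_date=NULL, scheduled_date=2024-02-21 → 2024-02-21
row_key=A61: actual_date=NULL, scheduled_date=2024-12-27 → 2024-12-27
row_key=A64: actual_date=2024-05-03 → 2024-05-03
row_key=A82: actual_date=NULL, scheduled_date=NULL, → literal 2024-12-27 → 2024-12-27
row_key=A83: actual_date=NULL, scheduled_date=NULL, → literal 2024-12-27 → 2024-12-27
row_key=A84: actual_date=2024-08-14 → 2024-08-14
row_key=A88: actual_date=NULL, scheduled_date=2024-05-27 → 2024-05-27

2024-12-03, 2024-09-08, 2024-03-08, 2024-12-27, 2024-12-21, 2024-07-03, 2024-08-08, 2024-02-21, 2024-12-27, 2024-05-03, 2024-12-27, 2024-12-27, 2024-08-14, 2024-05-27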